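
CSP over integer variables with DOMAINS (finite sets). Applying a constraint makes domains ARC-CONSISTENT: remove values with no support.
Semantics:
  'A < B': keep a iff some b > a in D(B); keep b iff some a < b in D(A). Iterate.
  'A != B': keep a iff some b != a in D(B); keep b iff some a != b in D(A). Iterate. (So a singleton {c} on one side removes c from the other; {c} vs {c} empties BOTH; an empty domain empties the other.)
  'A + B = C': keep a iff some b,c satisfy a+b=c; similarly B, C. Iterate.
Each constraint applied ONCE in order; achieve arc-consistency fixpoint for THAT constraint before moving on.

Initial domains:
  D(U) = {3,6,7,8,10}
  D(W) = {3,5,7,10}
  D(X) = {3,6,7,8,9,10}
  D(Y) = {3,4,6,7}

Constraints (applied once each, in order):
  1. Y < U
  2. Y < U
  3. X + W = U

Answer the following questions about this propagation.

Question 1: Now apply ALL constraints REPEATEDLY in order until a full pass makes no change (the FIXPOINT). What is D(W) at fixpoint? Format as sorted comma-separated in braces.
pass 0 (initial): D(W)={3,5,7,10}
pass 1: U {3,6,7,8,10}->{6,8,10}; W {3,5,7,10}->{3,5,7}; X {3,6,7,8,9,10}->{3,7}
pass 2: no change
Fixpoint after 2 passes: D(W) = {3,5,7}

Answer: {3,5,7}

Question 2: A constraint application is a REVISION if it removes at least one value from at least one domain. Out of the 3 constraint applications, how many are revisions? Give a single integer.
Answer: 2

Derivation:
Constraint 1 (Y < U) on D(Y)={3,4,6,7} D(U)={3,6,7,8,10}: U {3,6,7,8,10}->{6,7,8,10} => REVISION
Constraint 2 (Y < U) on D(Y)={3,4,6,7} D(U)={6,7,8,10}: no change => not a revision
Constraint 3 (X + W = U) on D(X)={3,6,7,8,9,10} D(W)={3,5,7,10} D(U)={6,7,8,10}: X {3,6,7,8,9,10}->{3,7}; W {3,5,7,10}->{3,5,7}; U {6,7,8,10}->{6,8,10} => REVISION
Total revisions = 2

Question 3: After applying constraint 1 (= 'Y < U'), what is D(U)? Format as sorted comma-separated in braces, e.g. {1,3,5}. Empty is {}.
Constraint 1 (Y < U) on D(Y)={3,4,6,7} D(U)={3,6,7,8,10}: U {3,6,7,8,10}->{6,7,8,10}
So after constraint 1: D(U) = {6,7,8,10}

Answer: {6,7,8,10}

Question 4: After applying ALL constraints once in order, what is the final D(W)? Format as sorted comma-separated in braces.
Constraint 1 (Y < U) on D(Y)={3,4,6,7} D(U)={3,6,7,8,10}: U {3,6,7,8,10}->{6,7,8,10}
Constraint 2 (Y < U) on D(Y)={3,4,6,7} D(U)={6,7,8,10}: no change
Constraint 3 (X + W = U) on D(X)={3,6,7,8,9,10} D(W)={3,5,7,10} D(U)={6,7,8,10}: X {3,6,7,8,9,10}->{3,7}; W {3,5,7,10}->{3,5,7}; U {6,7,8,10}->{6,8,10}
So after all 3 constraints: D(W) = {3,5,7}

Answer: {3,5,7}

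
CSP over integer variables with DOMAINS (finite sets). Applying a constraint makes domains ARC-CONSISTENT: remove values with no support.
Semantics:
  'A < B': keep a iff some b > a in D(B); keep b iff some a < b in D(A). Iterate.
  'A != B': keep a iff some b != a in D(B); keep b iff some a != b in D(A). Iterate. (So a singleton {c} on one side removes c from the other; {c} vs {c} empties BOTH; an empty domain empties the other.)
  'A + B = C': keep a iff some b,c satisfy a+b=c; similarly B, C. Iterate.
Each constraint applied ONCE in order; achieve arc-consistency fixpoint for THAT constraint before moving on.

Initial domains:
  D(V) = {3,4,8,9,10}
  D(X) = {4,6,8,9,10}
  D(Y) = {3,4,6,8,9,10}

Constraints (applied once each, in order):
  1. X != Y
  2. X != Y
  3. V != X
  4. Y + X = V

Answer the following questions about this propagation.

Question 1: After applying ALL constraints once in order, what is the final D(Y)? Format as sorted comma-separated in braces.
Answer: {3,4,6}

Derivation:
Constraint 1 (X != Y) on D(X)={4,6,8,9,10} D(Y)={3,4,6,8,9,10}: no change
Constraint 2 (X != Y) on D(X)={4,6,8,9,10} D(Y)={3,4,6,8,9,10}: no change
Constraint 3 (V != X) on D(V)={3,4,8,9,10} D(X)={4,6,8,9,10}: no change
Constraint 4 (Y + X = V) on D(Y)={3,4,6,8,9,10} D(X)={4,6,8,9,10} D(V)={3,4,8,9,10}: Y {3,4,6,8,9,10}->{3,4,6}; X {4,6,8,9,10}->{4,6}; V {3,4,8,9,10}->{8,9,10}
So after all 4 constraints: D(Y) = {3,4,6}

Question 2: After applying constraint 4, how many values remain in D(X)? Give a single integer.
Constraint 1 (X != Y) on D(X)={4,6,8,9,10} D(Y)={3,4,6,8,9,10}: no change
Constraint 2 (X != Y) on D(X)={4,6,8,9,10} D(Y)={3,4,6,8,9,10}: no change
Constraint 3 (V != X) on D(V)={3,4,8,9,10} D(X)={4,6,8,9,10}: no change
Constraint 4 (Y + X = V) on D(Y)={3,4,6,8,9,10} D(X)={4,6,8,9,10} D(V)={3,4,8,9,10}: Y {3,4,6,8,9,10}->{3,4,6}; X {4,6,8,9,10}->{4,6}; V {3,4,8,9,10}->{8,9,10}
So after constraint 4: D(X)={4,6}, size = 2

Answer: 2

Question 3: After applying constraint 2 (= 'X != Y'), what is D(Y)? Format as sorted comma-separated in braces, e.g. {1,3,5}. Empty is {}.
Constraint 1 (X != Y) on D(X)={4,6,8,9,10} D(Y)={3,4,6,8,9,10}: no change
Constraint 2 (X != Y) on D(X)={4,6,8,9,10} D(Y)={3,4,6,8,9,10}: no change
So after constraint 2: D(Y) = {3,4,6,8,9,10}

Answer: {3,4,6,8,9,10}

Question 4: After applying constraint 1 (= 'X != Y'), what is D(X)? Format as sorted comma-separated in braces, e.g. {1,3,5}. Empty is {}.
Answer: {4,6,8,9,10}

Derivation:
Constraint 1 (X != Y) on D(X)={4,6,8,9,10} D(Y)={3,4,6,8,9,10}: no change
So after constraint 1: D(X) = {4,6,8,9,10}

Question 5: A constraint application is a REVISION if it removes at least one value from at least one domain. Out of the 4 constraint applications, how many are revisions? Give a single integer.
Constraint 1 (X != Y) on D(X)={4,6,8,9,10} D(Y)={3,4,6,8,9,10}: no change => not a revision
Constraint 2 (X != Y) on D(X)={4,6,8,9,10} D(Y)={3,4,6,8,9,10}: no change => not a revision
Constraint 3 (V != X) on D(V)={3,4,8,9,10} D(X)={4,6,8,9,10}: no change => not a revision
Constraint 4 (Y + X = V) on D(Y)={3,4,6,8,9,10} D(X)={4,6,8,9,10} D(V)={3,4,8,9,10}: Y {3,4,6,8,9,10}->{3,4,6}; X {4,6,8,9,10}->{4,6}; V {3,4,8,9,10}->{8,9,10} => REVISION
Total revisions = 1

Answer: 1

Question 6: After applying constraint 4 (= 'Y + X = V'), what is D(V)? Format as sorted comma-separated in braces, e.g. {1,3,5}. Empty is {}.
Constraint 1 (X != Y) on D(X)={4,6,8,9,10} D(Y)={3,4,6,8,9,10}: no change
Constraint 2 (X != Y) on D(X)={4,6,8,9,10} D(Y)={3,4,6,8,9,10}: no change
Constraint 3 (V != X) on D(V)={3,4,8,9,10} D(X)={4,6,8,9,10}: no change
Constraint 4 (Y + X = V) on D(Y)={3,4,6,8,9,10} D(X)={4,6,8,9,10} D(V)={3,4,8,9,10}: Y {3,4,6,8,9,10}->{3,4,6}; X {4,6,8,9,10}->{4,6}; V {3,4,8,9,10}->{8,9,10}
So after constraint 4: D(V) = {8,9,10}

Answer: {8,9,10}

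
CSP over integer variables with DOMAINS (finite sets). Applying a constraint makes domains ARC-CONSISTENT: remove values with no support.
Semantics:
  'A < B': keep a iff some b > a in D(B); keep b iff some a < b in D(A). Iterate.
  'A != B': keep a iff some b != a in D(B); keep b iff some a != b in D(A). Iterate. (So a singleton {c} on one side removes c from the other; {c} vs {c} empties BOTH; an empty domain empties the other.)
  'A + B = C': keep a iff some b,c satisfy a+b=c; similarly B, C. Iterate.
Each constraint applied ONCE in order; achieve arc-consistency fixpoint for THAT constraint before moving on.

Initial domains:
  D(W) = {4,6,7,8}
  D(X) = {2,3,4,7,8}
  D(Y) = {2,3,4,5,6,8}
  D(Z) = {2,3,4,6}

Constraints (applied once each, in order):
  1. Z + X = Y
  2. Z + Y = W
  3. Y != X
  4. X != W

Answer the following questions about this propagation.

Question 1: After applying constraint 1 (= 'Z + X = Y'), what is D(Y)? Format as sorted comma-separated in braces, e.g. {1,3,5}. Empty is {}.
Answer: {4,5,6,8}

Derivation:
Constraint 1 (Z + X = Y) on D(Z)={2,3,4,6} D(X)={2,3,4,7,8} D(Y)={2,3,4,5,6,8}: X {2,3,4,7,8}->{2,3,4}; Y {2,3,4,5,6,8}->{4,5,6,8}
So after constraint 1: D(Y) = {4,5,6,8}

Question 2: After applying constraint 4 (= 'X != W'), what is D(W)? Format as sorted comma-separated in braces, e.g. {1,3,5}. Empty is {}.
Answer: {6,7,8}

Derivation:
Constraint 1 (Z + X = Y) on D(Z)={2,3,4,6} D(X)={2,3,4,7,8} D(Y)={2,3,4,5,6,8}: X {2,3,4,7,8}->{2,3,4}; Y {2,3,4,5,6,8}->{4,5,6,8}
Constraint 2 (Z + Y = W) on D(Z)={2,3,4,6} D(Y)={4,5,6,8} D(W)={4,6,7,8}: Z {2,3,4,6}->{2,3,4}; Y {4,5,6,8}->{4,5,6}; W {4,6,7,8}->{6,7,8}
Constraint 3 (Y != X) on D(Y)={4,5,6} D(X)={2,3,4}: no change
Constraint 4 (X != W) on D(X)={2,3,4} D(W)={6,7,8}: no change
So after constraint 4: D(W) = {6,7,8}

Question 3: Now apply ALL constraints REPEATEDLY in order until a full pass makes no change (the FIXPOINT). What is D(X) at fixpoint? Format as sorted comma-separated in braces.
Answer: {2,3,4}

Derivation:
pass 0 (initial): D(X)={2,3,4,7,8}
pass 1: W {4,6,7,8}->{6,7,8}; X {2,3,4,7,8}->{2,3,4}; Y {2,3,4,5,6,8}->{4,5,6}; Z {2,3,4,6}->{2,3,4}
pass 2: no change
Fixpoint after 2 passes: D(X) = {2,3,4}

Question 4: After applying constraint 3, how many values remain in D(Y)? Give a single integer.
Answer: 3

Derivation:
Constraint 1 (Z + X = Y) on D(Z)={2,3,4,6} D(X)={2,3,4,7,8} D(Y)={2,3,4,5,6,8}: X {2,3,4,7,8}->{2,3,4}; Y {2,3,4,5,6,8}->{4,5,6,8}
Constraint 2 (Z + Y = W) on D(Z)={2,3,4,6} D(Y)={4,5,6,8} D(W)={4,6,7,8}: Z {2,3,4,6}->{2,3,4}; Y {4,5,6,8}->{4,5,6}; W {4,6,7,8}->{6,7,8}
Constraint 3 (Y != X) on D(Y)={4,5,6} D(X)={2,3,4}: no change
So after constraint 3: D(Y)={4,5,6}, size = 3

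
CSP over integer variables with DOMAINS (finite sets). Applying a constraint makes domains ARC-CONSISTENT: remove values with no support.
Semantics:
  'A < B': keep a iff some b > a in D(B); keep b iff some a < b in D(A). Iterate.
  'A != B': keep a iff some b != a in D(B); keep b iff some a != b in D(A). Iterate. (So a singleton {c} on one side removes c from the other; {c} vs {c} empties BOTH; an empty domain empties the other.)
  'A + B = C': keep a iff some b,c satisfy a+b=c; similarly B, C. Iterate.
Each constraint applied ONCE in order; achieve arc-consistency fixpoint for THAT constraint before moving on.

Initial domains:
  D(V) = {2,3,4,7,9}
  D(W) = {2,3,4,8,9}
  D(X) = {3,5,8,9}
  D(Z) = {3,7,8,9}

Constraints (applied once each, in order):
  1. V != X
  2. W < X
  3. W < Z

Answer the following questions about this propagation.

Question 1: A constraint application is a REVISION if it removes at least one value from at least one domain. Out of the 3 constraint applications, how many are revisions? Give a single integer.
Answer: 1

Derivation:
Constraint 1 (V != X) on D(V)={2,3,4,7,9} D(X)={3,5,8,9}: no change => not a revision
Constraint 2 (W < X) on D(W)={2,3,4,8,9} D(X)={3,5,8,9}: W {2,3,4,8,9}->{2,3,4,8} => REVISION
Constraint 3 (W < Z) on D(W)={2,3,4,8} D(Z)={3,7,8,9}: no change => not a revision
Total revisions = 1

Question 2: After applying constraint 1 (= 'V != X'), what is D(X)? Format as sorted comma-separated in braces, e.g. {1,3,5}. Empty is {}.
Constraint 1 (V != X) on D(V)={2,3,4,7,9} D(X)={3,5,8,9}: no change
So after constraint 1: D(X) = {3,5,8,9}

Answer: {3,5,8,9}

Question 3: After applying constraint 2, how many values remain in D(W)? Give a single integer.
Constraint 1 (V != X) on D(V)={2,3,4,7,9} D(X)={3,5,8,9}: no change
Constraint 2 (W < X) on D(W)={2,3,4,8,9} D(X)={3,5,8,9}: W {2,3,4,8,9}->{2,3,4,8}
So after constraint 2: D(W)={2,3,4,8}, size = 4

Answer: 4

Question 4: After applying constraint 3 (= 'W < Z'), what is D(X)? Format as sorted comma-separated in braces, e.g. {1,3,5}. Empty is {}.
Constraint 1 (V != X) on D(V)={2,3,4,7,9} D(X)={3,5,8,9}: no change
Constraint 2 (W < X) on D(W)={2,3,4,8,9} D(X)={3,5,8,9}: W {2,3,4,8,9}->{2,3,4,8}
Constraint 3 (W < Z) on D(W)={2,3,4,8} D(Z)={3,7,8,9}: no change
So after constraint 3: D(X) = {3,5,8,9}

Answer: {3,5,8,9}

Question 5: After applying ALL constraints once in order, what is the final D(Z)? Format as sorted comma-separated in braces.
Answer: {3,7,8,9}

Derivation:
Constraint 1 (V != X) on D(V)={2,3,4,7,9} D(X)={3,5,8,9}: no change
Constraint 2 (W < X) on D(W)={2,3,4,8,9} D(X)={3,5,8,9}: W {2,3,4,8,9}->{2,3,4,8}
Constraint 3 (W < Z) on D(W)={2,3,4,8} D(Z)={3,7,8,9}: no change
So after all 3 constraints: D(Z) = {3,7,8,9}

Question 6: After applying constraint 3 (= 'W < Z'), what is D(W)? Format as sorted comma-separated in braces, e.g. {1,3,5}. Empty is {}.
Constraint 1 (V != X) on D(V)={2,3,4,7,9} D(X)={3,5,8,9}: no change
Constraint 2 (W < X) on D(W)={2,3,4,8,9} D(X)={3,5,8,9}: W {2,3,4,8,9}->{2,3,4,8}
Constraint 3 (W < Z) on D(W)={2,3,4,8} D(Z)={3,7,8,9}: no change
So after constraint 3: D(W) = {2,3,4,8}

Answer: {2,3,4,8}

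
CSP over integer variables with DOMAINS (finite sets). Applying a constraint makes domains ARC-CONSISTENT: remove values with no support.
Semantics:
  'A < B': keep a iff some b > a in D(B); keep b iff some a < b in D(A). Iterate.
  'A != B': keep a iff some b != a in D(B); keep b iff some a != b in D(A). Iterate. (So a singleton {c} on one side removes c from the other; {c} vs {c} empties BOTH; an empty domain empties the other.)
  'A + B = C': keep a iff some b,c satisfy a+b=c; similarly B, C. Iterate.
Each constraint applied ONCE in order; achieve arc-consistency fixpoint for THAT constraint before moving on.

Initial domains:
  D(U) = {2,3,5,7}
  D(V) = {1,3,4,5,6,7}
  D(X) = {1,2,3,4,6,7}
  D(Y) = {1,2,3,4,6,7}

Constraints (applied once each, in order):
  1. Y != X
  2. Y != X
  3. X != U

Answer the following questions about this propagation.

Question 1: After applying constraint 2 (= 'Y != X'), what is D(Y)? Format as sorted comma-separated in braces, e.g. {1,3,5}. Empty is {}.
Constraint 1 (Y != X) on D(Y)={1,2,3,4,6,7} D(X)={1,2,3,4,6,7}: no change
Constraint 2 (Y != X) on D(Y)={1,2,3,4,6,7} D(X)={1,2,3,4,6,7}: no change
So after constraint 2: D(Y) = {1,2,3,4,6,7}

Answer: {1,2,3,4,6,7}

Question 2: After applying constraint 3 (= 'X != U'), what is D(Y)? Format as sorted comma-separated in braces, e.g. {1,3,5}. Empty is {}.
Answer: {1,2,3,4,6,7}

Derivation:
Constraint 1 (Y != X) on D(Y)={1,2,3,4,6,7} D(X)={1,2,3,4,6,7}: no change
Constraint 2 (Y != X) on D(Y)={1,2,3,4,6,7} D(X)={1,2,3,4,6,7}: no change
Constraint 3 (X != U) on D(X)={1,2,3,4,6,7} D(U)={2,3,5,7}: no change
So after constraint 3: D(Y) = {1,2,3,4,6,7}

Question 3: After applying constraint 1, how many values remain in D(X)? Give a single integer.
Answer: 6

Derivation:
Constraint 1 (Y != X) on D(Y)={1,2,3,4,6,7} D(X)={1,2,3,4,6,7}: no change
So after constraint 1: D(X)={1,2,3,4,6,7}, size = 6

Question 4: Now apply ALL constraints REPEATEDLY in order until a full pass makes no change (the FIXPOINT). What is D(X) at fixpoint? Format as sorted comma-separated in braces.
pass 0 (initial): D(X)={1,2,3,4,6,7}
pass 1: no change
Fixpoint after 1 passes: D(X) = {1,2,3,4,6,7}

Answer: {1,2,3,4,6,7}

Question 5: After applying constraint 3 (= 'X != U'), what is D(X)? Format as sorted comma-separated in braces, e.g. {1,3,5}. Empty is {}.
Answer: {1,2,3,4,6,7}

Derivation:
Constraint 1 (Y != X) on D(Y)={1,2,3,4,6,7} D(X)={1,2,3,4,6,7}: no change
Constraint 2 (Y != X) on D(Y)={1,2,3,4,6,7} D(X)={1,2,3,4,6,7}: no change
Constraint 3 (X != U) on D(X)={1,2,3,4,6,7} D(U)={2,3,5,7}: no change
So after constraint 3: D(X) = {1,2,3,4,6,7}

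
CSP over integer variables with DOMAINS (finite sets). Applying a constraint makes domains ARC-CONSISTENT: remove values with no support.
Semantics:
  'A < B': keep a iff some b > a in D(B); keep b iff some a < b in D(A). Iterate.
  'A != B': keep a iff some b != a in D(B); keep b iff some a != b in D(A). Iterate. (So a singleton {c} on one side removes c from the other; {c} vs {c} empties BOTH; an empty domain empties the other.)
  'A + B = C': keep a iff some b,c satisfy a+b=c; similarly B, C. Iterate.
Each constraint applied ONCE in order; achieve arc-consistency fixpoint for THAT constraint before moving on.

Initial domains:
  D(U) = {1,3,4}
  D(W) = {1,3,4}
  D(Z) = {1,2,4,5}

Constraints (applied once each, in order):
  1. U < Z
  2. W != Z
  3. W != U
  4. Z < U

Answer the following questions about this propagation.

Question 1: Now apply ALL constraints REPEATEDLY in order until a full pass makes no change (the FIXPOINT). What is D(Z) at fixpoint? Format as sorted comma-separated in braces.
pass 0 (initial): D(Z)={1,2,4,5}
pass 1: U {1,3,4}->{3,4}; Z {1,2,4,5}->{2}
pass 2: U {3,4}->{}; W {1,3,4}->{}; Z {2}->{}
pass 3: no change
Fixpoint after 3 passes: D(Z) = {}

Answer: {}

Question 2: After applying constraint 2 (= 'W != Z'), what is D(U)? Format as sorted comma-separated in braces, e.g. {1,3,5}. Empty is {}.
Constraint 1 (U < Z) on D(U)={1,3,4} D(Z)={1,2,4,5}: Z {1,2,4,5}->{2,4,5}
Constraint 2 (W != Z) on D(W)={1,3,4} D(Z)={2,4,5}: no change
So after constraint 2: D(U) = {1,3,4}

Answer: {1,3,4}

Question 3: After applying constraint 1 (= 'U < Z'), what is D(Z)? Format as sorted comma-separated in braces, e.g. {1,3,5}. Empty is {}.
Constraint 1 (U < Z) on D(U)={1,3,4} D(Z)={1,2,4,5}: Z {1,2,4,5}->{2,4,5}
So after constraint 1: D(Z) = {2,4,5}

Answer: {2,4,5}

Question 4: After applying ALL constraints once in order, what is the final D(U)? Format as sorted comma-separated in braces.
Constraint 1 (U < Z) on D(U)={1,3,4} D(Z)={1,2,4,5}: Z {1,2,4,5}->{2,4,5}
Constraint 2 (W != Z) on D(W)={1,3,4} D(Z)={2,4,5}: no change
Constraint 3 (W != U) on D(W)={1,3,4} D(U)={1,3,4}: no change
Constraint 4 (Z < U) on D(Z)={2,4,5} D(U)={1,3,4}: Z {2,4,5}->{2}; U {1,3,4}->{3,4}
So after all 4 constraints: D(U) = {3,4}

Answer: {3,4}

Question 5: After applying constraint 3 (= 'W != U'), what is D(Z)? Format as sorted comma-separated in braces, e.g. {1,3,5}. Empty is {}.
Answer: {2,4,5}

Derivation:
Constraint 1 (U < Z) on D(U)={1,3,4} D(Z)={1,2,4,5}: Z {1,2,4,5}->{2,4,5}
Constraint 2 (W != Z) on D(W)={1,3,4} D(Z)={2,4,5}: no change
Constraint 3 (W != U) on D(W)={1,3,4} D(U)={1,3,4}: no change
So after constraint 3: D(Z) = {2,4,5}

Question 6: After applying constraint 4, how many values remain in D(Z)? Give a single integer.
Constraint 1 (U < Z) on D(U)={1,3,4} D(Z)={1,2,4,5}: Z {1,2,4,5}->{2,4,5}
Constraint 2 (W != Z) on D(W)={1,3,4} D(Z)={2,4,5}: no change
Constraint 3 (W != U) on D(W)={1,3,4} D(U)={1,3,4}: no change
Constraint 4 (Z < U) on D(Z)={2,4,5} D(U)={1,3,4}: Z {2,4,5}->{2}; U {1,3,4}->{3,4}
So after constraint 4: D(Z)={2}, size = 1

Answer: 1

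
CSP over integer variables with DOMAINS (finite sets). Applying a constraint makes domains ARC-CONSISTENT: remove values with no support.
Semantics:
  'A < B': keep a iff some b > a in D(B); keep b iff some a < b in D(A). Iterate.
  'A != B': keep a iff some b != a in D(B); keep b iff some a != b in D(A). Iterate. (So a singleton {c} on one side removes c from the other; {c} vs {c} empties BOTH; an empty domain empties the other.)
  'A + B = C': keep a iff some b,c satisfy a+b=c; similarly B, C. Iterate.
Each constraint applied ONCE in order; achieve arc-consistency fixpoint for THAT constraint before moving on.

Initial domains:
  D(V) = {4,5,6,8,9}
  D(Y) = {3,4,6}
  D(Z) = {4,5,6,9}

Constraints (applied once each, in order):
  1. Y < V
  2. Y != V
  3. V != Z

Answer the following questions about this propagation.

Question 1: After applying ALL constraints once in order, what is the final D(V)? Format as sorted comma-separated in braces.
Constraint 1 (Y < V) on D(Y)={3,4,6} D(V)={4,5,6,8,9}: no change
Constraint 2 (Y != V) on D(Y)={3,4,6} D(V)={4,5,6,8,9}: no change
Constraint 3 (V != Z) on D(V)={4,5,6,8,9} D(Z)={4,5,6,9}: no change
So after all 3 constraints: D(V) = {4,5,6,8,9}

Answer: {4,5,6,8,9}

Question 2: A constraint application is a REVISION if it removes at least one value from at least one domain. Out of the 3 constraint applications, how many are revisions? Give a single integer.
Constraint 1 (Y < V) on D(Y)={3,4,6} D(V)={4,5,6,8,9}: no change => not a revision
Constraint 2 (Y != V) on D(Y)={3,4,6} D(V)={4,5,6,8,9}: no change => not a revision
Constraint 3 (V != Z) on D(V)={4,5,6,8,9} D(Z)={4,5,6,9}: no change => not a revision
Total revisions = 0

Answer: 0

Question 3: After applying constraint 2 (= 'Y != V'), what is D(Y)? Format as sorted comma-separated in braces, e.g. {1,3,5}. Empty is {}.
Constraint 1 (Y < V) on D(Y)={3,4,6} D(V)={4,5,6,8,9}: no change
Constraint 2 (Y != V) on D(Y)={3,4,6} D(V)={4,5,6,8,9}: no change
So after constraint 2: D(Y) = {3,4,6}

Answer: {3,4,6}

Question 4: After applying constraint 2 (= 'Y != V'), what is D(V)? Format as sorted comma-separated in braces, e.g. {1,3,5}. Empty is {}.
Answer: {4,5,6,8,9}

Derivation:
Constraint 1 (Y < V) on D(Y)={3,4,6} D(V)={4,5,6,8,9}: no change
Constraint 2 (Y != V) on D(Y)={3,4,6} D(V)={4,5,6,8,9}: no change
So after constraint 2: D(V) = {4,5,6,8,9}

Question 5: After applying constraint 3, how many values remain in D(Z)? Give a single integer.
Constraint 1 (Y < V) on D(Y)={3,4,6} D(V)={4,5,6,8,9}: no change
Constraint 2 (Y != V) on D(Y)={3,4,6} D(V)={4,5,6,8,9}: no change
Constraint 3 (V != Z) on D(V)={4,5,6,8,9} D(Z)={4,5,6,9}: no change
So after constraint 3: D(Z)={4,5,6,9}, size = 4

Answer: 4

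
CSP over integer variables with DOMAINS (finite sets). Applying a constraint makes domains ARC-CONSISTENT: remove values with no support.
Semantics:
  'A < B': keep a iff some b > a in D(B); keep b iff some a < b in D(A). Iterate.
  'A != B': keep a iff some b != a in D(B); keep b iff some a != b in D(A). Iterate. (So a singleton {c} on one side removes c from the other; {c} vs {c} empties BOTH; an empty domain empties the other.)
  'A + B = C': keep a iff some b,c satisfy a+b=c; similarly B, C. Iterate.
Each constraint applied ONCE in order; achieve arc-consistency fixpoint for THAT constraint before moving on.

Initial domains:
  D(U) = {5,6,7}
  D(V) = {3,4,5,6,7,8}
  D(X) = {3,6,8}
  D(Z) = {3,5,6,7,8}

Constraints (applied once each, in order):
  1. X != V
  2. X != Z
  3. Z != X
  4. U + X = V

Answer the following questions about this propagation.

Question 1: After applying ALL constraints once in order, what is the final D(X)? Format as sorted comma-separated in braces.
Answer: {3}

Derivation:
Constraint 1 (X != V) on D(X)={3,6,8} D(V)={3,4,5,6,7,8}: no change
Constraint 2 (X != Z) on D(X)={3,6,8} D(Z)={3,5,6,7,8}: no change
Constraint 3 (Z != X) on D(Z)={3,5,6,7,8} D(X)={3,6,8}: no change
Constraint 4 (U + X = V) on D(U)={5,6,7} D(X)={3,6,8} D(V)={3,4,5,6,7,8}: U {5,6,7}->{5}; X {3,6,8}->{3}; V {3,4,5,6,7,8}->{8}
So after all 4 constraints: D(X) = {3}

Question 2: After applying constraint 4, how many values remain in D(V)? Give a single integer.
Answer: 1

Derivation:
Constraint 1 (X != V) on D(X)={3,6,8} D(V)={3,4,5,6,7,8}: no change
Constraint 2 (X != Z) on D(X)={3,6,8} D(Z)={3,5,6,7,8}: no change
Constraint 3 (Z != X) on D(Z)={3,5,6,7,8} D(X)={3,6,8}: no change
Constraint 4 (U + X = V) on D(U)={5,6,7} D(X)={3,6,8} D(V)={3,4,5,6,7,8}: U {5,6,7}->{5}; X {3,6,8}->{3}; V {3,4,5,6,7,8}->{8}
So after constraint 4: D(V)={8}, size = 1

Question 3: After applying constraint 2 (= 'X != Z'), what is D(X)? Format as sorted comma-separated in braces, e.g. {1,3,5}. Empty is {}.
Constraint 1 (X != V) on D(X)={3,6,8} D(V)={3,4,5,6,7,8}: no change
Constraint 2 (X != Z) on D(X)={3,6,8} D(Z)={3,5,6,7,8}: no change
So after constraint 2: D(X) = {3,6,8}

Answer: {3,6,8}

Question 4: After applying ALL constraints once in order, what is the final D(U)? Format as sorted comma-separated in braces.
Answer: {5}

Derivation:
Constraint 1 (X != V) on D(X)={3,6,8} D(V)={3,4,5,6,7,8}: no change
Constraint 2 (X != Z) on D(X)={3,6,8} D(Z)={3,5,6,7,8}: no change
Constraint 3 (Z != X) on D(Z)={3,5,6,7,8} D(X)={3,6,8}: no change
Constraint 4 (U + X = V) on D(U)={5,6,7} D(X)={3,6,8} D(V)={3,4,5,6,7,8}: U {5,6,7}->{5}; X {3,6,8}->{3}; V {3,4,5,6,7,8}->{8}
So after all 4 constraints: D(U) = {5}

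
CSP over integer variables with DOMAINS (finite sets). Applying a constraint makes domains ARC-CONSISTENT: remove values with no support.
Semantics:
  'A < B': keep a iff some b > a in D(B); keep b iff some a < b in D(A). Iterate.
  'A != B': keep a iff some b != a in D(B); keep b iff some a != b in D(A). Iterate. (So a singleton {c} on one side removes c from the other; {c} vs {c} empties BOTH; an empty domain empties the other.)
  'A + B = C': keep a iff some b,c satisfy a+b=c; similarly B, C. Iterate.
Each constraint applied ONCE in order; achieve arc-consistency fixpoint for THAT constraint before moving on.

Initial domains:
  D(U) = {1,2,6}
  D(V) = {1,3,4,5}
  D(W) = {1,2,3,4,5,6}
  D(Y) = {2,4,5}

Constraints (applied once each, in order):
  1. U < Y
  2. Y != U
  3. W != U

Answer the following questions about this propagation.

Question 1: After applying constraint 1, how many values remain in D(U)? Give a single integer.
Constraint 1 (U < Y) on D(U)={1,2,6} D(Y)={2,4,5}: U {1,2,6}->{1,2}
So after constraint 1: D(U)={1,2}, size = 2

Answer: 2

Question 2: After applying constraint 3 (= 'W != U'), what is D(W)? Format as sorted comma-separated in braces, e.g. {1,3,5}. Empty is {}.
Answer: {1,2,3,4,5,6}

Derivation:
Constraint 1 (U < Y) on D(U)={1,2,6} D(Y)={2,4,5}: U {1,2,6}->{1,2}
Constraint 2 (Y != U) on D(Y)={2,4,5} D(U)={1,2}: no change
Constraint 3 (W != U) on D(W)={1,2,3,4,5,6} D(U)={1,2}: no change
So after constraint 3: D(W) = {1,2,3,4,5,6}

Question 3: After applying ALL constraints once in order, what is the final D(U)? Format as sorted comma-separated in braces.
Constraint 1 (U < Y) on D(U)={1,2,6} D(Y)={2,4,5}: U {1,2,6}->{1,2}
Constraint 2 (Y != U) on D(Y)={2,4,5} D(U)={1,2}: no change
Constraint 3 (W != U) on D(W)={1,2,3,4,5,6} D(U)={1,2}: no change
So after all 3 constraints: D(U) = {1,2}

Answer: {1,2}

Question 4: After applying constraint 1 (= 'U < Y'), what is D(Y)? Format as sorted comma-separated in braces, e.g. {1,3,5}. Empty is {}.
Constraint 1 (U < Y) on D(U)={1,2,6} D(Y)={2,4,5}: U {1,2,6}->{1,2}
So after constraint 1: D(Y) = {2,4,5}

Answer: {2,4,5}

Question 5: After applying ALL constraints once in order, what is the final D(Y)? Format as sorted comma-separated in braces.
Answer: {2,4,5}

Derivation:
Constraint 1 (U < Y) on D(U)={1,2,6} D(Y)={2,4,5}: U {1,2,6}->{1,2}
Constraint 2 (Y != U) on D(Y)={2,4,5} D(U)={1,2}: no change
Constraint 3 (W != U) on D(W)={1,2,3,4,5,6} D(U)={1,2}: no change
So after all 3 constraints: D(Y) = {2,4,5}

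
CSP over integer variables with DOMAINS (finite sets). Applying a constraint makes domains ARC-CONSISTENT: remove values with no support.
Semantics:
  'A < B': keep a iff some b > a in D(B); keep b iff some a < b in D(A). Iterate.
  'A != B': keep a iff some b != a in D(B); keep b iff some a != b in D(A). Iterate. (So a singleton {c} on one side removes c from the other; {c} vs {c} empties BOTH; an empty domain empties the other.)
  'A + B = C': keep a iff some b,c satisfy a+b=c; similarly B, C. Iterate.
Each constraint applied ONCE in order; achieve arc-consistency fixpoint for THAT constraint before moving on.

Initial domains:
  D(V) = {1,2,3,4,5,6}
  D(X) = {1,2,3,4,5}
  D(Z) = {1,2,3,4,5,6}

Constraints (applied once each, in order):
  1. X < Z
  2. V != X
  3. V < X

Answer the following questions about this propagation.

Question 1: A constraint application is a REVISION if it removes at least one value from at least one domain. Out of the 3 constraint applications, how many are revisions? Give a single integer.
Answer: 2

Derivation:
Constraint 1 (X < Z) on D(X)={1,2,3,4,5} D(Z)={1,2,3,4,5,6}: Z {1,2,3,4,5,6}->{2,3,4,5,6} => REVISION
Constraint 2 (V != X) on D(V)={1,2,3,4,5,6} D(X)={1,2,3,4,5}: no change => not a revision
Constraint 3 (V < X) on D(V)={1,2,3,4,5,6} D(X)={1,2,3,4,5}: V {1,2,3,4,5,6}->{1,2,3,4}; X {1,2,3,4,5}->{2,3,4,5} => REVISION
Total revisions = 2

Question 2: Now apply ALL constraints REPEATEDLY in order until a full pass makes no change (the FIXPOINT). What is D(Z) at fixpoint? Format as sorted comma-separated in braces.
Answer: {3,4,5,6}

Derivation:
pass 0 (initial): D(Z)={1,2,3,4,5,6}
pass 1: V {1,2,3,4,5,6}->{1,2,3,4}; X {1,2,3,4,5}->{2,3,4,5}; Z {1,2,3,4,5,6}->{2,3,4,5,6}
pass 2: Z {2,3,4,5,6}->{3,4,5,6}
pass 3: no change
Fixpoint after 3 passes: D(Z) = {3,4,5,6}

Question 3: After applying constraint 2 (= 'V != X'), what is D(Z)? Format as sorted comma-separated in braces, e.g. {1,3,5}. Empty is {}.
Constraint 1 (X < Z) on D(X)={1,2,3,4,5} D(Z)={1,2,3,4,5,6}: Z {1,2,3,4,5,6}->{2,3,4,5,6}
Constraint 2 (V != X) on D(V)={1,2,3,4,5,6} D(X)={1,2,3,4,5}: no change
So after constraint 2: D(Z) = {2,3,4,5,6}

Answer: {2,3,4,5,6}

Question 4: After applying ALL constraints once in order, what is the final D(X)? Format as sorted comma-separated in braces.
Constraint 1 (X < Z) on D(X)={1,2,3,4,5} D(Z)={1,2,3,4,5,6}: Z {1,2,3,4,5,6}->{2,3,4,5,6}
Constraint 2 (V != X) on D(V)={1,2,3,4,5,6} D(X)={1,2,3,4,5}: no change
Constraint 3 (V < X) on D(V)={1,2,3,4,5,6} D(X)={1,2,3,4,5}: V {1,2,3,4,5,6}->{1,2,3,4}; X {1,2,3,4,5}->{2,3,4,5}
So after all 3 constraints: D(X) = {2,3,4,5}

Answer: {2,3,4,5}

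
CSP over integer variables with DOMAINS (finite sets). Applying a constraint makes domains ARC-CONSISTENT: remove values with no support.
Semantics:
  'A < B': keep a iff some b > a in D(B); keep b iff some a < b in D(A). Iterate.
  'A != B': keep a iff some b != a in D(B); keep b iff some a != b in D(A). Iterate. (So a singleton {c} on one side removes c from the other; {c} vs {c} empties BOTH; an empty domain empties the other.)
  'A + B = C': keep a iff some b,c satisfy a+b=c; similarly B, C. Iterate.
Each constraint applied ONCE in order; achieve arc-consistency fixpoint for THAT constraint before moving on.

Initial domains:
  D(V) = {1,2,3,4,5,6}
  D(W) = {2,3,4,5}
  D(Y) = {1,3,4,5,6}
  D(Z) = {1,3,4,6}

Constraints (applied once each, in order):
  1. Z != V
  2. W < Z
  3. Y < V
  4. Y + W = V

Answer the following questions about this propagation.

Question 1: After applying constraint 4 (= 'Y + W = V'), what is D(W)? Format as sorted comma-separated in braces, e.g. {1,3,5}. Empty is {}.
Constraint 1 (Z != V) on D(Z)={1,3,4,6} D(V)={1,2,3,4,5,6}: no change
Constraint 2 (W < Z) on D(W)={2,3,4,5} D(Z)={1,3,4,6}: Z {1,3,4,6}->{3,4,6}
Constraint 3 (Y < V) on D(Y)={1,3,4,5,6} D(V)={1,2,3,4,5,6}: Y {1,3,4,5,6}->{1,3,4,5}; V {1,2,3,4,5,6}->{2,3,4,5,6}
Constraint 4 (Y + W = V) on D(Y)={1,3,4,5} D(W)={2,3,4,5} D(V)={2,3,4,5,6}: Y {1,3,4,5}->{1,3,4}; V {2,3,4,5,6}->{3,4,5,6}
So after constraint 4: D(W) = {2,3,4,5}

Answer: {2,3,4,5}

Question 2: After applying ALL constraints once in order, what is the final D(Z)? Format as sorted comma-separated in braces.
Answer: {3,4,6}

Derivation:
Constraint 1 (Z != V) on D(Z)={1,3,4,6} D(V)={1,2,3,4,5,6}: no change
Constraint 2 (W < Z) on D(W)={2,3,4,5} D(Z)={1,3,4,6}: Z {1,3,4,6}->{3,4,6}
Constraint 3 (Y < V) on D(Y)={1,3,4,5,6} D(V)={1,2,3,4,5,6}: Y {1,3,4,5,6}->{1,3,4,5}; V {1,2,3,4,5,6}->{2,3,4,5,6}
Constraint 4 (Y + W = V) on D(Y)={1,3,4,5} D(W)={2,3,4,5} D(V)={2,3,4,5,6}: Y {1,3,4,5}->{1,3,4}; V {2,3,4,5,6}->{3,4,5,6}
So after all 4 constraints: D(Z) = {3,4,6}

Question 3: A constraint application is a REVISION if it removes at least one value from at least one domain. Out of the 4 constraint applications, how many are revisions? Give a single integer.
Answer: 3

Derivation:
Constraint 1 (Z != V) on D(Z)={1,3,4,6} D(V)={1,2,3,4,5,6}: no change => not a revision
Constraint 2 (W < Z) on D(W)={2,3,4,5} D(Z)={1,3,4,6}: Z {1,3,4,6}->{3,4,6} => REVISION
Constraint 3 (Y < V) on D(Y)={1,3,4,5,6} D(V)={1,2,3,4,5,6}: Y {1,3,4,5,6}->{1,3,4,5}; V {1,2,3,4,5,6}->{2,3,4,5,6} => REVISION
Constraint 4 (Y + W = V) on D(Y)={1,3,4,5} D(W)={2,3,4,5} D(V)={2,3,4,5,6}: Y {1,3,4,5}->{1,3,4}; V {2,3,4,5,6}->{3,4,5,6} => REVISION
Total revisions = 3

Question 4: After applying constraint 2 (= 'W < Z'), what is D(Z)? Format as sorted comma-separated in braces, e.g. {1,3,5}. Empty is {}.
Answer: {3,4,6}

Derivation:
Constraint 1 (Z != V) on D(Z)={1,3,4,6} D(V)={1,2,3,4,5,6}: no change
Constraint 2 (W < Z) on D(W)={2,3,4,5} D(Z)={1,3,4,6}: Z {1,3,4,6}->{3,4,6}
So after constraint 2: D(Z) = {3,4,6}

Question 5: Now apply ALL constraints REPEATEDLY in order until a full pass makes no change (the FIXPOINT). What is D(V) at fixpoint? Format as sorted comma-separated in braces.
Answer: {3,4,5,6}

Derivation:
pass 0 (initial): D(V)={1,2,3,4,5,6}
pass 1: V {1,2,3,4,5,6}->{3,4,5,6}; Y {1,3,4,5,6}->{1,3,4}; Z {1,3,4,6}->{3,4,6}
pass 2: no change
Fixpoint after 2 passes: D(V) = {3,4,5,6}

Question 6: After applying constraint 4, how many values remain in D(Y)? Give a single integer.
Constraint 1 (Z != V) on D(Z)={1,3,4,6} D(V)={1,2,3,4,5,6}: no change
Constraint 2 (W < Z) on D(W)={2,3,4,5} D(Z)={1,3,4,6}: Z {1,3,4,6}->{3,4,6}
Constraint 3 (Y < V) on D(Y)={1,3,4,5,6} D(V)={1,2,3,4,5,6}: Y {1,3,4,5,6}->{1,3,4,5}; V {1,2,3,4,5,6}->{2,3,4,5,6}
Constraint 4 (Y + W = V) on D(Y)={1,3,4,5} D(W)={2,3,4,5} D(V)={2,3,4,5,6}: Y {1,3,4,5}->{1,3,4}; V {2,3,4,5,6}->{3,4,5,6}
So after constraint 4: D(Y)={1,3,4}, size = 3

Answer: 3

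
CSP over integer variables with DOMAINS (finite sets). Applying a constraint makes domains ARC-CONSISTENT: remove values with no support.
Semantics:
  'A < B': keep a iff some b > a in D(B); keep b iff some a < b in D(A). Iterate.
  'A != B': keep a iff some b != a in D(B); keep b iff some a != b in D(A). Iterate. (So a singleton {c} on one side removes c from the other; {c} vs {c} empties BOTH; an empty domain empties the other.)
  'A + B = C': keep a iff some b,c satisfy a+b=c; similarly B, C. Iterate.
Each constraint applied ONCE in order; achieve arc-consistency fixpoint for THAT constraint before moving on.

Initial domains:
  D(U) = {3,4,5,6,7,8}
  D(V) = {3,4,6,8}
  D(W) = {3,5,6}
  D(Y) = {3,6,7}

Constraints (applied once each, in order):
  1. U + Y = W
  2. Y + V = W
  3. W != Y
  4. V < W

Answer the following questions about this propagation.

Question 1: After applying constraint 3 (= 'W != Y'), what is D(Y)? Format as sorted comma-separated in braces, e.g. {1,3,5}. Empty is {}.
Constraint 1 (U + Y = W) on D(U)={3,4,5,6,7,8} D(Y)={3,6,7} D(W)={3,5,6}: U {3,4,5,6,7,8}->{3}; Y {3,6,7}->{3}; W {3,5,6}->{6}
Constraint 2 (Y + V = W) on D(Y)={3} D(V)={3,4,6,8} D(W)={6}: V {3,4,6,8}->{3}
Constraint 3 (W != Y) on D(W)={6} D(Y)={3}: no change
So after constraint 3: D(Y) = {3}

Answer: {3}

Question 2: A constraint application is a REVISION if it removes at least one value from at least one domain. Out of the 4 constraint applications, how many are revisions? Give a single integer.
Constraint 1 (U + Y = W) on D(U)={3,4,5,6,7,8} D(Y)={3,6,7} D(W)={3,5,6}: U {3,4,5,6,7,8}->{3}; Y {3,6,7}->{3}; W {3,5,6}->{6} => REVISION
Constraint 2 (Y + V = W) on D(Y)={3} D(V)={3,4,6,8} D(W)={6}: V {3,4,6,8}->{3} => REVISION
Constraint 3 (W != Y) on D(W)={6} D(Y)={3}: no change => not a revision
Constraint 4 (V < W) on D(V)={3} D(W)={6}: no change => not a revision
Total revisions = 2

Answer: 2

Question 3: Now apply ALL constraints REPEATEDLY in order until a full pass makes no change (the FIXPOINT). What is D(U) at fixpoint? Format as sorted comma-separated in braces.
pass 0 (initial): D(U)={3,4,5,6,7,8}
pass 1: U {3,4,5,6,7,8}->{3}; V {3,4,6,8}->{3}; W {3,5,6}->{6}; Y {3,6,7}->{3}
pass 2: no change
Fixpoint after 2 passes: D(U) = {3}

Answer: {3}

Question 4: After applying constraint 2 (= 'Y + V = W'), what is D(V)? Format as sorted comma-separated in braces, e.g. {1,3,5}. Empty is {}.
Constraint 1 (U + Y = W) on D(U)={3,4,5,6,7,8} D(Y)={3,6,7} D(W)={3,5,6}: U {3,4,5,6,7,8}->{3}; Y {3,6,7}->{3}; W {3,5,6}->{6}
Constraint 2 (Y + V = W) on D(Y)={3} D(V)={3,4,6,8} D(W)={6}: V {3,4,6,8}->{3}
So after constraint 2: D(V) = {3}

Answer: {3}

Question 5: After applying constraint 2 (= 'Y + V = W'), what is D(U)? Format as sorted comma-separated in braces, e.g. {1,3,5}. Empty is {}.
Answer: {3}

Derivation:
Constraint 1 (U + Y = W) on D(U)={3,4,5,6,7,8} D(Y)={3,6,7} D(W)={3,5,6}: U {3,4,5,6,7,8}->{3}; Y {3,6,7}->{3}; W {3,5,6}->{6}
Constraint 2 (Y + V = W) on D(Y)={3} D(V)={3,4,6,8} D(W)={6}: V {3,4,6,8}->{3}
So after constraint 2: D(U) = {3}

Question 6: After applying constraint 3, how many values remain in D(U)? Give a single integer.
Constraint 1 (U + Y = W) on D(U)={3,4,5,6,7,8} D(Y)={3,6,7} D(W)={3,5,6}: U {3,4,5,6,7,8}->{3}; Y {3,6,7}->{3}; W {3,5,6}->{6}
Constraint 2 (Y + V = W) on D(Y)={3} D(V)={3,4,6,8} D(W)={6}: V {3,4,6,8}->{3}
Constraint 3 (W != Y) on D(W)={6} D(Y)={3}: no change
So after constraint 3: D(U)={3}, size = 1

Answer: 1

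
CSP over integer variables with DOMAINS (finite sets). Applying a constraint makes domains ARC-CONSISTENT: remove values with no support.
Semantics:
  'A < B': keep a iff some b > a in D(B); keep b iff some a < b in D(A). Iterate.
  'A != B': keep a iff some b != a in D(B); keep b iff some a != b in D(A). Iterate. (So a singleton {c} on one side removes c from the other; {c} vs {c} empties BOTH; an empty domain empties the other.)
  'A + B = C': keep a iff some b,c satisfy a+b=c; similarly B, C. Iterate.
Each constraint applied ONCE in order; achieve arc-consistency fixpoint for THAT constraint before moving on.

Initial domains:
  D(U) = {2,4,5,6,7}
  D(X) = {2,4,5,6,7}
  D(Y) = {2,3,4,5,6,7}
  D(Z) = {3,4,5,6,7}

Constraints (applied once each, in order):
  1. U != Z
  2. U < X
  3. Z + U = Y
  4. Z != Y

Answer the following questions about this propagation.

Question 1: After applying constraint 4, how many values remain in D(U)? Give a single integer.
Constraint 1 (U != Z) on D(U)={2,4,5,6,7} D(Z)={3,4,5,6,7}: no change
Constraint 2 (U < X) on D(U)={2,4,5,6,7} D(X)={2,4,5,6,7}: U {2,4,5,6,7}->{2,4,5,6}; X {2,4,5,6,7}->{4,5,6,7}
Constraint 3 (Z + U = Y) on D(Z)={3,4,5,6,7} D(U)={2,4,5,6} D(Y)={2,3,4,5,6,7}: Z {3,4,5,6,7}->{3,4,5}; U {2,4,5,6}->{2,4}; Y {2,3,4,5,6,7}->{5,6,7}
Constraint 4 (Z != Y) on D(Z)={3,4,5} D(Y)={5,6,7}: no change
So after constraint 4: D(U)={2,4}, size = 2

Answer: 2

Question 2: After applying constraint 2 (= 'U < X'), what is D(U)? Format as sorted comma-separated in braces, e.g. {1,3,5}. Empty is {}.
Constraint 1 (U != Z) on D(U)={2,4,5,6,7} D(Z)={3,4,5,6,7}: no change
Constraint 2 (U < X) on D(U)={2,4,5,6,7} D(X)={2,4,5,6,7}: U {2,4,5,6,7}->{2,4,5,6}; X {2,4,5,6,7}->{4,5,6,7}
So after constraint 2: D(U) = {2,4,5,6}

Answer: {2,4,5,6}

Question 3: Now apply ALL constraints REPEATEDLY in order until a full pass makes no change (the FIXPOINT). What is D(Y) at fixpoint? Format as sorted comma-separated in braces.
Answer: {5,6,7}

Derivation:
pass 0 (initial): D(Y)={2,3,4,5,6,7}
pass 1: U {2,4,5,6,7}->{2,4}; X {2,4,5,6,7}->{4,5,6,7}; Y {2,3,4,5,6,7}->{5,6,7}; Z {3,4,5,6,7}->{3,4,5}
pass 2: no change
Fixpoint after 2 passes: D(Y) = {5,6,7}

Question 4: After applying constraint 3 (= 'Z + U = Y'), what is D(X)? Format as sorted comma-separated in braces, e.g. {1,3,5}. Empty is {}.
Constraint 1 (U != Z) on D(U)={2,4,5,6,7} D(Z)={3,4,5,6,7}: no change
Constraint 2 (U < X) on D(U)={2,4,5,6,7} D(X)={2,4,5,6,7}: U {2,4,5,6,7}->{2,4,5,6}; X {2,4,5,6,7}->{4,5,6,7}
Constraint 3 (Z + U = Y) on D(Z)={3,4,5,6,7} D(U)={2,4,5,6} D(Y)={2,3,4,5,6,7}: Z {3,4,5,6,7}->{3,4,5}; U {2,4,5,6}->{2,4}; Y {2,3,4,5,6,7}->{5,6,7}
So after constraint 3: D(X) = {4,5,6,7}

Answer: {4,5,6,7}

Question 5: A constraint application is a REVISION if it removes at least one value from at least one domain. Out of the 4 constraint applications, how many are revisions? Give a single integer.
Constraint 1 (U != Z) on D(U)={2,4,5,6,7} D(Z)={3,4,5,6,7}: no change => not a revision
Constraint 2 (U < X) on D(U)={2,4,5,6,7} D(X)={2,4,5,6,7}: U {2,4,5,6,7}->{2,4,5,6}; X {2,4,5,6,7}->{4,5,6,7} => REVISION
Constraint 3 (Z + U = Y) on D(Z)={3,4,5,6,7} D(U)={2,4,5,6} D(Y)={2,3,4,5,6,7}: Z {3,4,5,6,7}->{3,4,5}; U {2,4,5,6}->{2,4}; Y {2,3,4,5,6,7}->{5,6,7} => REVISION
Constraint 4 (Z != Y) on D(Z)={3,4,5} D(Y)={5,6,7}: no change => not a revision
Total revisions = 2

Answer: 2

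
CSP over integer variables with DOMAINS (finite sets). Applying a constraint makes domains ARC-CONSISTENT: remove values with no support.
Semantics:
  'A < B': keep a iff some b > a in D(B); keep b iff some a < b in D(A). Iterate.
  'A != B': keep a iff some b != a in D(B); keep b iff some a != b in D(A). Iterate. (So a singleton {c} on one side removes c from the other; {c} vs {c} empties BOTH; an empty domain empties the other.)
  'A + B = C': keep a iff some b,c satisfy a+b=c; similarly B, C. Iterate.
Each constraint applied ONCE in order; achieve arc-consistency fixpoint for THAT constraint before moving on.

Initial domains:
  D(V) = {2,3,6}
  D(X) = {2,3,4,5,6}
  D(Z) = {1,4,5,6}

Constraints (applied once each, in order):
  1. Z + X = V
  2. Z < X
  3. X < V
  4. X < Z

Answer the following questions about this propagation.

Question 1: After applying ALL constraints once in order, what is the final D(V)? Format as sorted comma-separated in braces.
Constraint 1 (Z + X = V) on D(Z)={1,4,5,6} D(X)={2,3,4,5,6} D(V)={2,3,6}: Z {1,4,5,6}->{1,4}; X {2,3,4,5,6}->{2,5}; V {2,3,6}->{3,6}
Constraint 2 (Z < X) on D(Z)={1,4} D(X)={2,5}: no change
Constraint 3 (X < V) on D(X)={2,5} D(V)={3,6}: no change
Constraint 4 (X < Z) on D(X)={2,5} D(Z)={1,4}: X {2,5}->{2}; Z {1,4}->{4}
So after all 4 constraints: D(V) = {3,6}

Answer: {3,6}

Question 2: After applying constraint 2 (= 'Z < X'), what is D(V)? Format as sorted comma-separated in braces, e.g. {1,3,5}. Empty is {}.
Constraint 1 (Z + X = V) on D(Z)={1,4,5,6} D(X)={2,3,4,5,6} D(V)={2,3,6}: Z {1,4,5,6}->{1,4}; X {2,3,4,5,6}->{2,5}; V {2,3,6}->{3,6}
Constraint 2 (Z < X) on D(Z)={1,4} D(X)={2,5}: no change
So after constraint 2: D(V) = {3,6}

Answer: {3,6}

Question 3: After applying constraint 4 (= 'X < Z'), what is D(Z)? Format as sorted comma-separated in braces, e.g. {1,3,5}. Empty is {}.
Answer: {4}

Derivation:
Constraint 1 (Z + X = V) on D(Z)={1,4,5,6} D(X)={2,3,4,5,6} D(V)={2,3,6}: Z {1,4,5,6}->{1,4}; X {2,3,4,5,6}->{2,5}; V {2,3,6}->{3,6}
Constraint 2 (Z < X) on D(Z)={1,4} D(X)={2,5}: no change
Constraint 3 (X < V) on D(X)={2,5} D(V)={3,6}: no change
Constraint 4 (X < Z) on D(X)={2,5} D(Z)={1,4}: X {2,5}->{2}; Z {1,4}->{4}
So after constraint 4: D(Z) = {4}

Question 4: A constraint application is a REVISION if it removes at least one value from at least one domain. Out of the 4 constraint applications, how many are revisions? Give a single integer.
Constraint 1 (Z + X = V) on D(Z)={1,4,5,6} D(X)={2,3,4,5,6} D(V)={2,3,6}: Z {1,4,5,6}->{1,4}; X {2,3,4,5,6}->{2,5}; V {2,3,6}->{3,6} => REVISION
Constraint 2 (Z < X) on D(Z)={1,4} D(X)={2,5}: no change => not a revision
Constraint 3 (X < V) on D(X)={2,5} D(V)={3,6}: no change => not a revision
Constraint 4 (X < Z) on D(X)={2,5} D(Z)={1,4}: X {2,5}->{2}; Z {1,4}->{4} => REVISION
Total revisions = 2

Answer: 2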